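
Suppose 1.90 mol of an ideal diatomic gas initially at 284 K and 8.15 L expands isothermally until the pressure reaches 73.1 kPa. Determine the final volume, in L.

P₁ = nRT₁/V₁ = 1.90×8.314×284/8.15 = 550 kPa.
Isothermal: T stays 284 K; PV = const ⇒ V₂ = 61.4 L, P₂ = 73.1 kPa.

61.4 L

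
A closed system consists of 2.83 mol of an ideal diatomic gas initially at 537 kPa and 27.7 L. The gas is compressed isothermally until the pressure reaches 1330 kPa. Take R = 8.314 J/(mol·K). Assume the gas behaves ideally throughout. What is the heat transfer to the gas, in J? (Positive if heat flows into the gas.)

T₁ = P₁V₁/(nR) = 537×27.7/(2.83×8.314) = 632 K.
Isothermal: T stays 632 K; PV = const ⇒ V₂ = 11.2 L, P₂ = 1330 kPa.
ΔU = 0 (ideal gas, T constant).
W = nRT ln(V₂/V₁) = 2.83×8.314×632×ln(0.404) = -13500 J.
Q = ΔU + W = -13500 J.

-13500 J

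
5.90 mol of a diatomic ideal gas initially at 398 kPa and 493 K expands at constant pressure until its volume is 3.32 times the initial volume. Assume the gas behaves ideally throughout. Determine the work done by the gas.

V₁ = nRT₁/P₁ = 5.90×8.314×493/398 = 60.8 L.
Isobaric: P stays 398 kPa; V/T = const ⇒ T₂ = 1640 K, V₂ = 202 L.
W = PΔV = 398×(202−60.8) kPa·L = 56100 J.

56100 J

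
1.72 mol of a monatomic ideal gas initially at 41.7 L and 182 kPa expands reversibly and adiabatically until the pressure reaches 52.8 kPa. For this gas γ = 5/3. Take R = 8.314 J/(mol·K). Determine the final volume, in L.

87.6 L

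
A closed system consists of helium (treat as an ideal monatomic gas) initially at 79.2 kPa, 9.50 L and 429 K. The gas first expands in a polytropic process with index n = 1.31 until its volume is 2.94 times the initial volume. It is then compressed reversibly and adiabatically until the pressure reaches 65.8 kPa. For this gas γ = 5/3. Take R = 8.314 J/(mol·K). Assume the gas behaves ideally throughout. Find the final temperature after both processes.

502 K

n = P₁V₁/(RT₁) = 79.2×9.50/(8.314×429) = 0.211 mol.
Step 1 — Polytropic n=1.31: T₂ = T₁(V₁/V₂)^(n−1) = 429×(0.340)^0.31 = 307 K; P₂ = P₁(V₁/V₂)^n = 19.3 kPa.
W = (P₁V₁−P₂V₂)/(n−1) = (79.2×9.50−19.3×27.9)/0.31 = 690 J.
ΔU = nCvΔT = 0.211×12.5×(307−429) = -321 J.
Q = ΔU + W = 369 J.
State after step 1: P = 19.3 kPa, V = 27.9 L, T = 307 K.
Step 2 — Adiabatic: T₂/T₁ = (P₂/P₁)^((γ−1)/γ) ⇒ T₂ = 307×(3.41)^0.400 = 502 K; V₂ = 13.4 L.
ΔU = nCvΔT = 0.211×12.5×(502−307) = 512 J.
Q = 0 for an adiabatic process, so W = −ΔU = -512 J.
Net over both steps: W = 178 J, Q = 369 J, ΔU = 191 J.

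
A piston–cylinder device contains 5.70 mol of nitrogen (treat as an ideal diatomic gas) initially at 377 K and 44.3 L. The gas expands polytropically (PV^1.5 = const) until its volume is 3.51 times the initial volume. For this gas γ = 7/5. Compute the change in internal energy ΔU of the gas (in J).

P₁ = nRT₁/V₁ = 5.70×8.314×377/44.3 = 403 kPa.
Polytropic n=1.5: T₂ = T₁(V₁/V₂)^(n−1) = 377×(0.285)^0.50 = 201 K; P₂ = P₁(V₁/V₂)^n = 61.3 kPa.
For an ideal gas ΔU = nCvΔT with Cv = (5/2)R = 20.8 J/(mol·K).
ΔU = 5.70×20.8×(201−377) = -20800 J.

-20800 J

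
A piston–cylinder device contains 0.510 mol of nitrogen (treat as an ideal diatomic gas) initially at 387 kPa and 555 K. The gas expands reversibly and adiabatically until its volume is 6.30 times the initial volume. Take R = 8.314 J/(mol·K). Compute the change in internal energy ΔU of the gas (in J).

V₁ = nRT₁/P₁ = 0.510×8.314×555/387 = 6.08 L.
Adiabatic: TV^(γ−1) = const ⇒ T₂ = 555×(0.159)^0.400 = 266 K; PV^γ = const ⇒ P₂ = 29.4 kPa.
For an ideal gas ΔU = nCvΔT with Cv = (5/2)R = 20.8 J/(mol·K).
ΔU = 0.510×20.8×(266−555) = -3070 J.

-3070 J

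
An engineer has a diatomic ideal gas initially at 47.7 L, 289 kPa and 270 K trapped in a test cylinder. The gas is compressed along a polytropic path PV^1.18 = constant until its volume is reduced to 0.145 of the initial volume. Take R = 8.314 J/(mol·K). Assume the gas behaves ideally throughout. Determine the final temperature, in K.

382 K

Polytropic n=1.18: T₂ = T₁(V₁/V₂)^(n−1) = 270×(6.90)^0.18 = 382 K; P₂ = P₁(V₁/V₂)^n = 2820 kPa.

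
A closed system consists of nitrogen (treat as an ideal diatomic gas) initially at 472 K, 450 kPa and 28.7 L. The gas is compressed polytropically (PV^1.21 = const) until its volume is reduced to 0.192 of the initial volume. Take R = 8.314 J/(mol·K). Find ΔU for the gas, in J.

13400 J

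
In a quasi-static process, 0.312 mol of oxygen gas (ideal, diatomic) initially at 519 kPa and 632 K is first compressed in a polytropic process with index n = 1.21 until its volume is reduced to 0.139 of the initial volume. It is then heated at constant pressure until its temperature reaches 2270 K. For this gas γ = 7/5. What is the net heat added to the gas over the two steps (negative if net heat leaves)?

10000 J

V₁ = nRT₁/P₁ = 0.312×8.314×632/519 = 3.16 L.
Step 1 — Polytropic n=1.21: T₂ = T₁(V₁/V₂)^(n−1) = 632×(7.19)^0.21 = 956 K; P₂ = P₁(V₁/V₂)^n = 5650 kPa.
W = (P₁V₁−P₂V₂)/(n−1) = (519×3.16−5650×0.439)/0.21 = -4010 J.
ΔU = nCvΔT = 0.312×20.8×(956−632) = 2100 J.
Q = ΔU + W = -1900 J.
State after step 1: P = 5650 kPa, V = 0.439 L, T = 956 K.
Step 2 — Isobaric: P stays 5650 kPa; V/T = const ⇒ T₂ = 2270 K, V₂ = 1.04 L.
W = PΔV = 5650×(1.04−0.439) kPa·L = 3410 J.
ΔU = nCvΔT = 0.312×20.8×(2270−956) = 8520 J.
Q = ΔU + W = nCpΔT = 11900 J.
Net over both steps: W = -601 J, Q = 10000 J, ΔU = 10600 J.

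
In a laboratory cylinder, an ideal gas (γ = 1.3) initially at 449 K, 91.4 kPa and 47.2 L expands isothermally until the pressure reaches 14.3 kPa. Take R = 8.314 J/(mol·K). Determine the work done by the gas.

8000 J

n = P₁V₁/(RT₁) = 91.4×47.2/(8.314×449) = 1.16 mol.
Isothermal: T stays 449 K; PV = const ⇒ V₂ = 302 L, P₂ = 14.3 kPa.
W = nRT ln(V₂/V₁) = 1.16×8.314×449×ln(6.39) = 8000 J.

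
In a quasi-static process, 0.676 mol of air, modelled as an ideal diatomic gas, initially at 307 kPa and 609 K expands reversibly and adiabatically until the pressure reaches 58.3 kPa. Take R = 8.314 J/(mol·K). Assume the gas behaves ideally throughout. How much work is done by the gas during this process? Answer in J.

V₁ = nRT₁/P₁ = 0.676×8.314×609/307 = 11.1 L.
Adiabatic: T₂/T₁ = (P₂/P₁)^((γ−1)/γ) ⇒ T₂ = 609×(0.190)^0.286 = 379 K; V₂ = 36.5 L.
ΔU = nCvΔT = 0.676×20.8×(379−609) = -3230 J.
Q = 0 for an adiabatic process, so W = −ΔU = 3230 J.

3230 J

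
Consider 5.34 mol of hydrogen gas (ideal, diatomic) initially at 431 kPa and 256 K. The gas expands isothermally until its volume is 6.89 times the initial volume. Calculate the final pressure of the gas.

62.6 kPa

V₁ = nRT₁/P₁ = 5.34×8.314×256/431 = 26.4 L.
Isothermal: T stays 256 K; PV = const ⇒ V₂ = 182 L, P₂ = 62.6 kPa.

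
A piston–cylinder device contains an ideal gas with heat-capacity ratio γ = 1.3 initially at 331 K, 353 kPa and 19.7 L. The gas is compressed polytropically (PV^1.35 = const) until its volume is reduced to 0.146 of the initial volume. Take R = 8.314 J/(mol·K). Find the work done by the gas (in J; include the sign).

-19100 J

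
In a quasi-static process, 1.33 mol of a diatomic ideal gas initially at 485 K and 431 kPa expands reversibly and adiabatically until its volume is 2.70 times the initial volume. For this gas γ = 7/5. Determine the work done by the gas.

4400 J

V₁ = nRT₁/P₁ = 1.33×8.314×485/431 = 12.4 L.
Adiabatic: TV^(γ−1) = const ⇒ T₂ = 485×(0.370)^0.400 = 326 K; PV^γ = const ⇒ P₂ = 107 kPa.
ΔU = nCvΔT = 1.33×20.8×(326−485) = -4400 J.
Q = 0 for an adiabatic process, so W = −ΔU = 4400 J.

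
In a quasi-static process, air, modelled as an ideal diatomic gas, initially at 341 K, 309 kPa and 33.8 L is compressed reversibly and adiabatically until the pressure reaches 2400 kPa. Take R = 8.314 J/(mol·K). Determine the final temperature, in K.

613 K

Adiabatic: T₂/T₁ = (P₂/P₁)^((γ−1)/γ) ⇒ T₂ = 341×(7.77)^0.286 = 613 K; V₂ = 7.82 L.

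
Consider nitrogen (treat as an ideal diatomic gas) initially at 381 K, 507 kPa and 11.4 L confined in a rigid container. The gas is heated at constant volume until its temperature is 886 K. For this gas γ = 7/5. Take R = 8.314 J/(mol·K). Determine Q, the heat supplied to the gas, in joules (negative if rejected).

19200 J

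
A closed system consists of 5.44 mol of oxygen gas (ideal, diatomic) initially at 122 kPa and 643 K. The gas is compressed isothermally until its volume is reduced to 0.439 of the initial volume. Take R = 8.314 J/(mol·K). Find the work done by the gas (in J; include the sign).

-23900 J

V₁ = nRT₁/P₁ = 5.44×8.314×643/122 = 238 L.
Isothermal: T stays 643 K; PV = const ⇒ V₂ = 105 L, P₂ = 278 kPa.
W = nRT ln(V₂/V₁) = 5.44×8.314×643×ln(0.439) = -23900 J.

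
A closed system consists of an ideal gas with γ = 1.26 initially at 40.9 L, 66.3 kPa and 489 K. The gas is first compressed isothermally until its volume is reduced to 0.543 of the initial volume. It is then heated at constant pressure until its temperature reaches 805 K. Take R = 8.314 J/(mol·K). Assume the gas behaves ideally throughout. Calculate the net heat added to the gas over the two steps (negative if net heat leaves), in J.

6840 J

n = P₁V₁/(RT₁) = 66.3×40.9/(8.314×489) = 0.667 mol.
Step 1 — Isothermal: T stays 489 K; PV = const ⇒ V₂ = 22.2 L, P₂ = 122 kPa.
ΔU = 0 (ideal gas, T constant).
W = nRT ln(V₂/V₁) = 0.667×8.314×489×ln(0.543) = -1660 J.
Q = ΔU + W = -1660 J.
State after step 1: P = 122 kPa, V = 22.2 L, T = 489 K.
Step 2 — Isobaric: P stays 122 kPa; V/T = const ⇒ T₂ = 805 K, V₂ = 36.6 L.
W = PΔV = 122×(36.6−22.2) kPa·L = 1750 J.
ΔU = nCvΔT = 0.667×32.0×(805−489) = 6740 J.
Q = ΔU + W = nCpΔT = 8490 J.
Net over both steps: W = 96.5 J, Q = 6840 J, ΔU = 6740 J.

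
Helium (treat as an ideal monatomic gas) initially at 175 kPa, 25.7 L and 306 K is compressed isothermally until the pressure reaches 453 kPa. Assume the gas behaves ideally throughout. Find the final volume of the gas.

9.93 L

Isothermal: T stays 306 K; PV = const ⇒ V₂ = 9.93 L, P₂ = 453 kPa.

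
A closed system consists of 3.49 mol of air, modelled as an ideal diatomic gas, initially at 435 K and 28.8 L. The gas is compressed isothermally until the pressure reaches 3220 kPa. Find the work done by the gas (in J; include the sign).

P₁ = nRT₁/V₁ = 3.49×8.314×435/28.8 = 438 kPa.
Isothermal: T stays 435 K; PV = const ⇒ V₂ = 3.92 L, P₂ = 3220 kPa.
W = nRT ln(V₂/V₁) = 3.49×8.314×435×ln(0.136) = -25200 J.

-25200 J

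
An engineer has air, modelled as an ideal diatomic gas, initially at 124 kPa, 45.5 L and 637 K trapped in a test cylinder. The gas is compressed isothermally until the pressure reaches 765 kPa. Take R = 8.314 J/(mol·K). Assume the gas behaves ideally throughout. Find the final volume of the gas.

7.38 L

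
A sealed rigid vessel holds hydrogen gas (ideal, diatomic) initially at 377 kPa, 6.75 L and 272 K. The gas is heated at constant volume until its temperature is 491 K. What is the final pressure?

Isochoric: V stays 6.75 L; P/T = const ⇒ T₂ = 491 K, P₂ = 681 kPa.

681 kPa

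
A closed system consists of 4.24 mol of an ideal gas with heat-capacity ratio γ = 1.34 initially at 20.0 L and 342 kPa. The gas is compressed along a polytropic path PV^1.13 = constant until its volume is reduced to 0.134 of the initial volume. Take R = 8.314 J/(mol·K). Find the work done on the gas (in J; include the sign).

15700 J

T₁ = P₁V₁/(nR) = 342×20.0/(4.24×8.314) = 194 K.
Polytropic n=1.13: T₂ = T₁(V₁/V₂)^(n−1) = 194×(7.46)^0.13 = 252 K; P₂ = P₁(V₁/V₂)^n = 3310 kPa.
W = (P₁V₁−P₂V₂)/(n−1) = (342×20.0−3310×2.68)/0.13 = -15700 J.
Work done on the gas = −W_by = 15700 J.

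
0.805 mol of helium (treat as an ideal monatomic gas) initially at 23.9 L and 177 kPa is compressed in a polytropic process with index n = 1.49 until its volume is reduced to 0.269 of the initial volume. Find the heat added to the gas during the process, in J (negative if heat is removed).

-2070 J

T₁ = P₁V₁/(nR) = 177×23.9/(0.805×8.314) = 632 K.
Polytropic n=1.49: T₂ = T₁(V₁/V₂)^(n−1) = 632×(3.72)^0.49 = 1200 K; P₂ = P₁(V₁/V₂)^n = 1250 kPa.
W = (P₁V₁−P₂V₂)/(n−1) = (177×23.9−1250×6.43)/0.49 = -7800 J.
ΔU = nCvΔT = 0.805×12.5×(1200−632) = 5730 J.
Q = ΔU + W = -2070 J.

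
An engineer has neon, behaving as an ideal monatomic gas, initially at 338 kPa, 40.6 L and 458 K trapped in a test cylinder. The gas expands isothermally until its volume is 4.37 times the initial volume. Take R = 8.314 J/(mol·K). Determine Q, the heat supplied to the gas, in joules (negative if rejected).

20200 J

n = P₁V₁/(RT₁) = 338×40.6/(8.314×458) = 3.60 mol.
Isothermal: T stays 458 K; PV = const ⇒ V₂ = 177 L, P₂ = 77.3 kPa.
ΔU = 0 (ideal gas, T constant).
W = nRT ln(V₂/V₁) = 3.60×8.314×458×ln(4.37) = 20200 J.
Q = ΔU + W = 20200 J.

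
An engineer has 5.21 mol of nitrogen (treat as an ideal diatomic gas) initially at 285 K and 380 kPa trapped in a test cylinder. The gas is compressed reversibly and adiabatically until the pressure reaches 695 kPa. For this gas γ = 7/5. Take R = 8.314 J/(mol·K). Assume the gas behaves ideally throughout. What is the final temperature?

339 K

V₁ = nRT₁/P₁ = 5.21×8.314×285/380 = 32.5 L.
Adiabatic: T₂/T₁ = (P₂/P₁)^((γ−1)/γ) ⇒ T₂ = 285×(1.83)^0.286 = 339 K; V₂ = 21.1 L.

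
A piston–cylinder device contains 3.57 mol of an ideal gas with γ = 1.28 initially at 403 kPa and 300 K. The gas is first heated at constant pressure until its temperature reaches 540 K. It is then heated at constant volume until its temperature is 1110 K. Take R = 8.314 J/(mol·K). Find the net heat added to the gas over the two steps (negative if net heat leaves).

V₁ = nRT₁/P₁ = 3.57×8.314×300/403 = 22.1 L.
Step 1 — Isobaric: P stays 403 kPa; V/T = const ⇒ T₂ = 540 K, V₂ = 39.8 L.
W = PΔV = 403×(39.8−22.1) kPa·L = 7120 J.
ΔU = nCvΔT = 3.57×29.7×(540−300) = 25400 J.
Q = ΔU + W = nCpΔT = 32600 J.
State after step 1: P = 403 kPa, V = 39.8 L, T = 540 K.
Step 2 — Isochoric: V stays 39.8 L; P/T = const ⇒ T₂ = 1110 K, P₂ = 828 kPa.
W = 0 (no volume change).
ΔU = nCvΔT = 3.57×29.7×(1110−540) = 60400 J.
Q = ΔU = 60400 J.
Net over both steps: W = 7120 J, Q = 93000 J, ΔU = 85900 J.

93000 J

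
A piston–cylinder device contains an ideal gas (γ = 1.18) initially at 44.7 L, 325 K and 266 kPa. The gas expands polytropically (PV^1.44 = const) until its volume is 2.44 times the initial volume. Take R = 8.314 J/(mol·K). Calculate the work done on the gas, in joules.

-8770 J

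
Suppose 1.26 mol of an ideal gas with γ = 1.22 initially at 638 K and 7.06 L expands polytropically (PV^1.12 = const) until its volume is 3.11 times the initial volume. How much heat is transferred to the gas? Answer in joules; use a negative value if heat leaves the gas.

3220 J

P₁ = nRT₁/V₁ = 1.26×8.314×638/7.06 = 947 kPa.
Polytropic n=1.12: T₂ = T₁(V₁/V₂)^(n−1) = 638×(0.322)^0.12 = 557 K; P₂ = P₁(V₁/V₂)^n = 266 kPa.
W = (P₁V₁−P₂V₂)/(n−1) = (947×7.06−266×22.0)/0.12 = 7090 J.
ΔU = nCvΔT = 1.26×37.8×(557−638) = -3870 J.
Q = ΔU + W = 3220 J.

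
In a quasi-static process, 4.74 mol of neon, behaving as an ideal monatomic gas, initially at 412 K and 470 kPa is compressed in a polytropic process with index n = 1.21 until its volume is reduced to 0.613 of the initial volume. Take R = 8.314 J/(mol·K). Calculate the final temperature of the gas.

457 K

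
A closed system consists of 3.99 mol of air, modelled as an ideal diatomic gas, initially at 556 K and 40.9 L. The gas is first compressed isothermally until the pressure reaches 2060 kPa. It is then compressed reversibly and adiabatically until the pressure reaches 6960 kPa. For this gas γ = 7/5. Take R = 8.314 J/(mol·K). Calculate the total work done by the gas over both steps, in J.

-47200 J

P₁ = nRT₁/V₁ = 3.99×8.314×556/40.9 = 451 kPa.
Step 1 — Isothermal: T stays 556 K; PV = const ⇒ V₂ = 8.95 L, P₂ = 2060 kPa.
ΔU = 0 (ideal gas, T constant).
W = nRT ln(V₂/V₁) = 3.99×8.314×556×ln(0.219) = -28000 J.
Q = ΔU + W = -28000 J.
State after step 1: P = 2060 kPa, V = 8.95 L, T = 556 K.
Step 2 — Adiabatic: T₂/T₁ = (P₂/P₁)^((γ−1)/γ) ⇒ T₂ = 556×(3.38)^0.286 = 787 K; V₂ = 3.75 L.
ΔU = nCvΔT = 3.99×20.8×(787−556) = 19200 J.
Q = 0 for an adiabatic process, so W = −ΔU = -19200 J.
Net over both steps: W = -47200 J, Q = -28000 J, ΔU = 19200 J.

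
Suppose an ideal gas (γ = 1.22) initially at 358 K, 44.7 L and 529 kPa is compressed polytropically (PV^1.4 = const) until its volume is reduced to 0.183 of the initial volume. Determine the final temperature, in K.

Polytropic n=1.4: T₂ = T₁(V₁/V₂)^(n−1) = 358×(5.46)^0.40 = 706 K; P₂ = P₁(V₁/V₂)^n = 5700 kPa.

706 K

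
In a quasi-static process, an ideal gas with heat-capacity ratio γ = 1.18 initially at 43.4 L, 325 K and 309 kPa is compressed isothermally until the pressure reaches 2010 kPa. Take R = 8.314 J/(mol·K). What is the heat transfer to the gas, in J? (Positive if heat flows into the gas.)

-25100 J

n = P₁V₁/(RT₁) = 309×43.4/(8.314×325) = 4.96 mol.
Isothermal: T stays 325 K; PV = const ⇒ V₂ = 6.67 L, P₂ = 2010 kPa.
ΔU = 0 (ideal gas, T constant).
W = nRT ln(V₂/V₁) = 4.96×8.314×325×ln(0.154) = -25100 J.
Q = ΔU + W = -25100 J.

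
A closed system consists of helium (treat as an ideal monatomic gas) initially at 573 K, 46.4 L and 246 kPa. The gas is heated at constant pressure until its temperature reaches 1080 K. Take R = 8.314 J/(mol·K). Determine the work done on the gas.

-10100 J

n = P₁V₁/(RT₁) = 246×46.4/(8.314×573) = 2.40 mol.
Isobaric: P stays 246 kPa; V/T = const ⇒ T₂ = 1080 K, V₂ = 87.5 L.
W = PΔV = 246×(87.5−46.4) kPa·L = 10100 J.
Work done on the gas = −W_by = -10100 J.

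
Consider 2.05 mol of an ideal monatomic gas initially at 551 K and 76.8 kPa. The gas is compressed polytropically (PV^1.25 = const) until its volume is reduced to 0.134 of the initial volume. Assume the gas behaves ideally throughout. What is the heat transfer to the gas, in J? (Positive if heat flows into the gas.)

V₁ = nRT₁/P₁ = 2.05×8.314×551/76.8 = 122 L.
Polytropic n=1.25: T₂ = T₁(V₁/V₂)^(n−1) = 551×(7.46)^0.25 = 911 K; P₂ = P₁(V₁/V₂)^n = 947 kPa.
W = (P₁V₁−P₂V₂)/(n−1) = (76.8×122−947×16.4)/0.25 = -24500 J.
ΔU = nCvΔT = 2.05×12.5×(911−551) = 9200 J.
Q = ΔU + W = -15300 J.

-15300 J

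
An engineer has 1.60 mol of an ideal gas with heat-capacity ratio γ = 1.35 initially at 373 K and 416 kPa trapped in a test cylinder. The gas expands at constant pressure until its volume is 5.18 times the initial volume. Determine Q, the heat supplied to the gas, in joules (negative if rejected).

V₁ = nRT₁/P₁ = 1.60×8.314×373/416 = 11.9 L.
Isobaric: P stays 416 kPa; V/T = const ⇒ T₂ = 1930 K, V₂ = 61.8 L.
W = PΔV = 416×(61.8−11.9) kPa·L = 20700 J.
ΔU = nCvΔT = 1.60×23.8×(1930−373) = 59300 J.
Q = ΔU + W = nCpΔT = 80000 J.

80000 J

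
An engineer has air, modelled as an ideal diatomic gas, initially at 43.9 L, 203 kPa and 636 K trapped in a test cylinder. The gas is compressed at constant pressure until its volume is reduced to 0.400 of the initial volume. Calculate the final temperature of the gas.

Isobaric: P stays 203 kPa; V/T = const ⇒ T₂ = 254 K, V₂ = 17.6 L.

254 K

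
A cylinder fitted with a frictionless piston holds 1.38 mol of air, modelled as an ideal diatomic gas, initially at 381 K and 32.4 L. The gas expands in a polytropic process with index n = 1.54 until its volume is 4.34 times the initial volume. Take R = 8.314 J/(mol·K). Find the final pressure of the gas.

P₁ = nRT₁/V₁ = 1.38×8.314×381/32.4 = 135 kPa.
Polytropic n=1.54: T₂ = T₁(V₁/V₂)^(n−1) = 381×(0.230)^0.54 = 172 K; P₂ = P₁(V₁/V₂)^n = 14.1 kPa.

14.1 kPa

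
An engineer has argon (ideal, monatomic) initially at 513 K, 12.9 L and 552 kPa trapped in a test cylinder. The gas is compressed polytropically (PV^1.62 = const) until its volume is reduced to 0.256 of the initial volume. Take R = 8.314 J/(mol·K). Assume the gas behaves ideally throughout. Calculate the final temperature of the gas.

1190 K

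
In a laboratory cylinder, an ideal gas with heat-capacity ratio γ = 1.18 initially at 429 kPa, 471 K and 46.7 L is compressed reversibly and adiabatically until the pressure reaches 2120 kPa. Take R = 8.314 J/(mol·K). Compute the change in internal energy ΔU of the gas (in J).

30700 J

n = P₁V₁/(RT₁) = 429×46.7/(8.314×471) = 5.12 mol.
Adiabatic: T₂/T₁ = (P₂/P₁)^((γ−1)/γ) ⇒ T₂ = 471×(4.94)^0.153 = 601 K; V₂ = 12.1 L.
For an ideal gas ΔU = nCvΔT with Cv = R/(γ−1) = 46.2 J/(mol·K).
ΔU = 5.12×46.2×(601−471) = 30700 J.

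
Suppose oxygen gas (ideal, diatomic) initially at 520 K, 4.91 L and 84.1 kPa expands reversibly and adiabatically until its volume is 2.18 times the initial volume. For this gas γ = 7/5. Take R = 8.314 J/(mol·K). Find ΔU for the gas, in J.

-276 J

n = P₁V₁/(RT₁) = 84.1×4.91/(8.314×520) = 0.0955 mol.
Adiabatic: TV^(γ−1) = const ⇒ T₂ = 520×(0.459)^0.400 = 381 K; PV^γ = const ⇒ P₂ = 28.2 kPa.
For an ideal gas ΔU = nCvΔT with Cv = (5/2)R = 20.8 J/(mol·K).
ΔU = 0.0955×20.8×(381−520) = -276 J.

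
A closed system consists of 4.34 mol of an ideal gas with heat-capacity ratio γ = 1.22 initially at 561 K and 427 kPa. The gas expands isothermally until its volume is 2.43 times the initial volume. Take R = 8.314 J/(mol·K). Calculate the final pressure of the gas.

V₁ = nRT₁/P₁ = 4.34×8.314×561/427 = 47.4 L.
Isothermal: T stays 561 K; PV = const ⇒ V₂ = 115 L, P₂ = 176 kPa.

176 kPa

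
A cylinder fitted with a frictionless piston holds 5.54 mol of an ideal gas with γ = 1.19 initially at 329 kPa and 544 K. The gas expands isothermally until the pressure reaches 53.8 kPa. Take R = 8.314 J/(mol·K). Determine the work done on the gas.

V₁ = nRT₁/P₁ = 5.54×8.314×544/329 = 76.2 L.
Isothermal: T stays 544 K; PV = const ⇒ V₂ = 466 L, P₂ = 53.8 kPa.
W = nRT ln(V₂/V₁) = 5.54×8.314×544×ln(6.12) = 45400 J.
Work done on the gas = −W_by = -45400 J.

-45400 J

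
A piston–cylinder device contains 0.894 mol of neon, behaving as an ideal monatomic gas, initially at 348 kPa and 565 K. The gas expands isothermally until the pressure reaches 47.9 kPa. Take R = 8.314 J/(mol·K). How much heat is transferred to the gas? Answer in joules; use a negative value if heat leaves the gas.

V₁ = nRT₁/P₁ = 0.894×8.314×565/348 = 12.1 L.
Isothermal: T stays 565 K; PV = const ⇒ V₂ = 87.7 L, P₂ = 47.9 kPa.
ΔU = 0 (ideal gas, T constant).
W = nRT ln(V₂/V₁) = 0.894×8.314×565×ln(7.27) = 8330 J.
Q = ΔU + W = 8330 J.

8330 J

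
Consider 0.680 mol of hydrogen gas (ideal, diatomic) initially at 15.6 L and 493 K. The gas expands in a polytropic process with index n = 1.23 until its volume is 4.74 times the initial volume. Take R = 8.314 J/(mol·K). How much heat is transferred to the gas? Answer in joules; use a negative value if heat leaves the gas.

P₁ = nRT₁/V₁ = 0.680×8.314×493/15.6 = 179 kPa.
Polytropic n=1.23: T₂ = T₁(V₁/V₂)^(n−1) = 493×(0.211)^0.23 = 345 K; P₂ = P₁(V₁/V₂)^n = 26.4 kPa.
W = (P₁V₁−P₂V₂)/(n−1) = (179×15.6−26.4×73.9)/0.23 = 3650 J.
ΔU = nCvΔT = 0.680×20.8×(345−493) = -2100 J.
Q = ΔU + W = 1550 J.

1550 J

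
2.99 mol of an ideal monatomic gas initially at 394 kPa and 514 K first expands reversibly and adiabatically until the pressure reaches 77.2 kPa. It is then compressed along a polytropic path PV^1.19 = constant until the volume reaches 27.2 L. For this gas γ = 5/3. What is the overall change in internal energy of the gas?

V₁ = nRT₁/P₁ = 2.99×8.314×514/394 = 32.4 L.
Step 1 — Adiabatic: T₂/T₁ = (P₂/P₁)^((γ−1)/γ) ⇒ T₂ = 514×(0.196)^0.400 = 268 K; V₂ = 86.2 L.
ΔU = nCvΔT = 2.99×12.5×(268−514) = -9180 J.
Q = 0 for an adiabatic process, so W = −ΔU = 9180 J.
State after step 1: P = 77.2 kPa, V = 86.2 L, T = 268 K.
Step 2 — Polytropic n=1.19: T₂ = T₁(V₁/V₂)^(n−1) = 268×(3.17)^0.19 = 333 K; P₂ = P₁(V₁/V₂)^n = 305 kPa.
W = (P₁V₁−P₂V₂)/(n−1) = (77.2×86.2−305×27.2)/0.19 = -8590 J.
ΔU = nCvΔT = 2.99×12.5×(333−268) = 2450 J.
Q = ΔU + W = -6140 J.
Net over both steps: W = 592 J, Q = -6140 J, ΔU = -6730 J.

-6730 J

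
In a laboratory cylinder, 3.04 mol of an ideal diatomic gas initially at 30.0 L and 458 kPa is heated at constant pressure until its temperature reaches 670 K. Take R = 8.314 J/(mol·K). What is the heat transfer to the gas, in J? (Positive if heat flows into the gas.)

T₁ = P₁V₁/(nR) = 458×30.0/(3.04×8.314) = 544 K.
Isobaric: P stays 458 kPa; V/T = const ⇒ T₂ = 670 K, V₂ = 37.0 L.
W = PΔV = 458×(37.0−30.0) kPa·L = 3190 J.
ΔU = nCvΔT = 3.04×20.8×(670−544) = 7980 J.
Q = ΔU + W = nCpΔT = 11200 J.

11200 J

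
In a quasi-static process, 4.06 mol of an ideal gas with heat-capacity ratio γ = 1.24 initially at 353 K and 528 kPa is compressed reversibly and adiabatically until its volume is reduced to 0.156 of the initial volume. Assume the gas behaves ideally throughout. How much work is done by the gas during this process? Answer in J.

V₁ = nRT₁/P₁ = 4.06×8.314×353/528 = 22.6 L.
Adiabatic: TV^(γ−1) = const ⇒ T₂ = 353×(6.41)^0.240 = 551 K; PV^γ = const ⇒ P₂ = 5290 kPa.
ΔU = nCvΔT = 4.06×34.6×(551−353) = 27900 J.
Q = 0 for an adiabatic process, so W = −ΔU = -27900 J.

-27900 J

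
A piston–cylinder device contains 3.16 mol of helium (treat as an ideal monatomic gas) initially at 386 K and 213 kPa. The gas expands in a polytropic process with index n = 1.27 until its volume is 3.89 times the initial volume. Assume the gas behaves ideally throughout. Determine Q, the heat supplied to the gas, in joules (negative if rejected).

V₁ = nRT₁/P₁ = 3.16×8.314×386/213 = 47.6 L.
Polytropic n=1.27: T₂ = T₁(V₁/V₂)^(n−1) = 386×(0.257)^0.27 = 267 K; P₂ = P₁(V₁/V₂)^n = 37.9 kPa.
W = (P₁V₁−P₂V₂)/(n−1) = (213×47.6−37.9×185)/0.27 = 11500 J.
ΔU = nCvΔT = 3.16×12.5×(267−386) = -4670 J.
Q = ΔU + W = 6860 J.

6860 J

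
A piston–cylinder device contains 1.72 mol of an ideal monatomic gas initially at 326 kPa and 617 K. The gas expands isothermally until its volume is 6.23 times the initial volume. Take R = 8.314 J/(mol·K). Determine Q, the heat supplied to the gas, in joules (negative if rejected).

16100 J

V₁ = nRT₁/P₁ = 1.72×8.314×617/326 = 27.1 L.
Isothermal: T stays 617 K; PV = const ⇒ V₂ = 169 L, P₂ = 52.3 kPa.
ΔU = 0 (ideal gas, T constant).
W = nRT ln(V₂/V₁) = 1.72×8.314×617×ln(6.23) = 16100 J.
Q = ΔU + W = 16100 J.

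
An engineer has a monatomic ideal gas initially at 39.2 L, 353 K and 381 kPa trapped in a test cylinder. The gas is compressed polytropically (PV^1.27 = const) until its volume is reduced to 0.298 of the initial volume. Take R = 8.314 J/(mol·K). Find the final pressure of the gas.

Polytropic n=1.27: T₂ = T₁(V₁/V₂)^(n−1) = 353×(3.36)^0.27 = 489 K; P₂ = P₁(V₁/V₂)^n = 1770 kPa.

1770 kPa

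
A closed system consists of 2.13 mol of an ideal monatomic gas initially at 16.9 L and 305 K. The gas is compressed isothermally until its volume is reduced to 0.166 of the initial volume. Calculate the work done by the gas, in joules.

P₁ = nRT₁/V₁ = 2.13×8.314×305/16.9 = 320 kPa.
Isothermal: T stays 305 K; PV = const ⇒ V₂ = 2.81 L, P₂ = 1930 kPa.
W = nRT ln(V₂/V₁) = 2.13×8.314×305×ln(0.166) = -9700 J.

-9700 J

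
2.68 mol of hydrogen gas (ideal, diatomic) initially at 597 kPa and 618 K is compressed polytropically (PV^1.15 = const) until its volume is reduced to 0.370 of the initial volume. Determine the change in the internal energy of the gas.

5540 J

V₁ = nRT₁/P₁ = 2.68×8.314×618/597 = 23.1 L.
Polytropic n=1.15: T₂ = T₁(V₁/V₂)^(n−1) = 618×(2.70)^0.15 = 717 K; P₂ = P₁(V₁/V₂)^n = 1870 kPa.
For an ideal gas ΔU = nCvΔT with Cv = (5/2)R = 20.8 J/(mol·K).
ΔU = 2.68×20.8×(717−618) = 5540 J.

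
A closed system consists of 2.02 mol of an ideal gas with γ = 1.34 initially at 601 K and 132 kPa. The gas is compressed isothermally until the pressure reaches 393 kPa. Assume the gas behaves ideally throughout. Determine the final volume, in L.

V₁ = nRT₁/P₁ = 2.02×8.314×601/132 = 76.5 L.
Isothermal: T stays 601 K; PV = const ⇒ V₂ = 25.7 L, P₂ = 393 kPa.

25.7 L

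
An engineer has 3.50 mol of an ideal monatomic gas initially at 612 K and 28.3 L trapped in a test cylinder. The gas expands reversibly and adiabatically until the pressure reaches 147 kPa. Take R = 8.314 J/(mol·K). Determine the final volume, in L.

67.7 L

P₁ = nRT₁/V₁ = 3.50×8.314×612/28.3 = 629 kPa.
Adiabatic: T₂/T₁ = (P₂/P₁)^((γ−1)/γ) ⇒ T₂ = 612×(0.234)^0.400 = 342 K; V₂ = 67.7 L.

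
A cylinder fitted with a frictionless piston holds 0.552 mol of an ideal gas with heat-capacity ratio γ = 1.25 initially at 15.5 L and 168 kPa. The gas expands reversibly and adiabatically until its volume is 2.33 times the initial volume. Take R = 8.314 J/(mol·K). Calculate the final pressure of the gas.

58.4 kPa

T₁ = P₁V₁/(nR) = 168×15.5/(0.552×8.314) = 567 K.
Adiabatic: TV^(γ−1) = const ⇒ T₂ = 567×(0.429)^0.250 = 459 K; PV^γ = const ⇒ P₂ = 58.4 kPa.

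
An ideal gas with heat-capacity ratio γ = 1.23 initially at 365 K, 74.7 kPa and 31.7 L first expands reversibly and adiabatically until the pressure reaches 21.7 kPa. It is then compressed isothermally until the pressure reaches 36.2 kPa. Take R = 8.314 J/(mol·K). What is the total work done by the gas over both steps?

n = P₁V₁/(RT₁) = 74.7×31.7/(8.314×365) = 0.780 mol.
Step 1 — Adiabatic: T₂/T₁ = (P₂/P₁)^((γ−1)/γ) ⇒ T₂ = 365×(0.290)^0.187 = 290 K; V₂ = 86.6 L.
ΔU = nCvΔT = 0.780×36.1×(290−365) = -2120 J.
Q = 0 for an adiabatic process, so W = −ΔU = 2120 J.
State after step 1: P = 21.7 kPa, V = 86.6 L, T = 290 K.
Step 2 — Isothermal: T stays 290 K; PV = const ⇒ V₂ = 51.9 L, P₂ = 36.2 kPa.
ΔU = 0 (ideal gas, T constant).
W = nRT ln(V₂/V₁) = 0.780×8.314×290×ln(0.599) = -962 J.
Q = ΔU + W = -962 J.
Net over both steps: W = 1160 J, Q = -962 J, ΔU = -2120 J.

1160 J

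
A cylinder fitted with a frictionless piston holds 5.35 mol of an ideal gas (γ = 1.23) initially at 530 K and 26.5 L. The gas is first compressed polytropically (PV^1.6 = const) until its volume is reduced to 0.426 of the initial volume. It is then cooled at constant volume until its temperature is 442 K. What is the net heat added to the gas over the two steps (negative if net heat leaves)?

P₁ = nRT₁/V₁ = 5.35×8.314×530/26.5 = 890 kPa.
Step 1 — Polytropic n=1.6: T₂ = T₁(V₁/V₂)^(n−1) = 530×(2.35)^0.60 = 884 K; P₂ = P₁(V₁/V₂)^n = 3480 kPa.
W = (P₁V₁−P₂V₂)/(n−1) = (890×26.5−3480×11.3)/0.60 = -26300 J.
ΔU = nCvΔT = 5.35×36.1×(884−530) = 68500 J.
Q = ΔU + W = 42300 J.
State after step 1: P = 3480 kPa, V = 11.3 L, T = 884 K.
Step 2 — Isochoric: V stays 11.3 L; P/T = const ⇒ T₂ = 442 K, P₂ = 1740 kPa.
W = 0 (no volume change).
ΔU = nCvΔT = 5.35×36.1×(442−884) = -85500 J.
Q = ΔU = -85500 J.
Net over both steps: W = -26300 J, Q = -43300 J, ΔU = -17000 J.

-43300 J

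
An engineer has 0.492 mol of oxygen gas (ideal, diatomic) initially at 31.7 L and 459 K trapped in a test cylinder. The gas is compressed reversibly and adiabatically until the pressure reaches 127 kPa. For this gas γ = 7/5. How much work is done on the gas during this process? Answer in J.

P₁ = nRT₁/V₁ = 0.492×8.314×459/31.7 = 59.2 kPa.
Adiabatic: T₂/T₁ = (P₂/P₁)^((γ−1)/γ) ⇒ T₂ = 459×(2.14)^0.286 = 571 K; V₂ = 18.4 L.
ΔU = nCvΔT = 0.492×20.8×(571−459) = 1140 J.
Q = 0 for an adiabatic process, so W = −ΔU = -1140 J.
Work done on the gas = −W_by = 1140 J.

1140 J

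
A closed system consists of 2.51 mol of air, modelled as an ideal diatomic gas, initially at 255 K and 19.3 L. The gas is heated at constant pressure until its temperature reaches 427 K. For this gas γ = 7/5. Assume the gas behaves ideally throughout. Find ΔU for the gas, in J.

P₁ = nRT₁/V₁ = 2.51×8.314×255/19.3 = 276 kPa.
Isobaric: P stays 276 kPa; V/T = const ⇒ T₂ = 427 K, V₂ = 32.3 L.
For an ideal gas ΔU = nCvΔT with Cv = (5/2)R = 20.8 J/(mol·K).
ΔU = 2.51×20.8×(427−255) = 8970 J.

8970 J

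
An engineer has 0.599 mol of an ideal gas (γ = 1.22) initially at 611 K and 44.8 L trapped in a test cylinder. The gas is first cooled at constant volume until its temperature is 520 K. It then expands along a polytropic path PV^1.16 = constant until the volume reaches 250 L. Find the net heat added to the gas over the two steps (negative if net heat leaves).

P₁ = nRT₁/V₁ = 0.599×8.314×611/44.8 = 67.9 kPa.
Step 1 — Isochoric: V stays 44.8 L; P/T = const ⇒ T₂ = 520 K, P₂ = 57.8 kPa.
W = 0 (no volume change).
ΔU = nCvΔT = 0.599×37.8×(520−611) = -2060 J.
Q = ΔU = -2060 J.
State after step 1: P = 57.8 kPa, V = 44.8 L, T = 520 K.
Step 2 — Polytropic n=1.16: T₂ = T₁(V₁/V₂)^(n−1) = 520×(0.179)^0.16 = 395 K; P₂ = P₁(V₁/V₂)^n = 7.87 kPa.
W = (P₁V₁−P₂V₂)/(n−1) = (57.8×44.8−7.87×250)/0.16 = 3890 J.
ΔU = nCvΔT = 0.599×37.8×(395−520) = -2830 J.
Q = ΔU + W = 1060 J.
Net over both steps: W = 3890 J, Q = -998 J, ΔU = -4890 J.

-998 J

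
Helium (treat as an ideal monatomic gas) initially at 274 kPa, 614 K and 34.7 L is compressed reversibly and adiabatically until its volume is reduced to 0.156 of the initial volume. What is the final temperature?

Adiabatic: TV^(γ−1) = const ⇒ T₂ = 614×(6.41)^0.667 = 2120 K; PV^γ = const ⇒ P₂ = 6060 kPa.

2120 K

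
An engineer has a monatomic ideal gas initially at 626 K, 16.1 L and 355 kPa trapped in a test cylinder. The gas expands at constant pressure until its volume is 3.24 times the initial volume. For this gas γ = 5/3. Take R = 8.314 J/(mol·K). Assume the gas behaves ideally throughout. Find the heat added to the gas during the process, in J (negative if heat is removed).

n = P₁V₁/(RT₁) = 355×16.1/(8.314×626) = 1.10 mol.
Isobaric: P stays 355 kPa; V/T = const ⇒ T₂ = 2030 K, V₂ = 52.2 L.
W = PΔV = 355×(52.2−16.1) kPa·L = 12800 J.
ΔU = nCvΔT = 1.10×12.5×(2030−626) = 19200 J.
Q = ΔU + W = nCpΔT = 32000 J.

32000 J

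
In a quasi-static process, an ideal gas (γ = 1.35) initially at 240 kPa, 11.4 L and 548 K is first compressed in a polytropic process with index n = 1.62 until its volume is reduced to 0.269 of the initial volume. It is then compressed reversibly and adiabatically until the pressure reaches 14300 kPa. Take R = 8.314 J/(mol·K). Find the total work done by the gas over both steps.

n = P₁V₁/(RT₁) = 240×11.4/(8.314×548) = 0.601 mol.
Step 1 — Polytropic n=1.62: T₂ = T₁(V₁/V₂)^(n−1) = 548×(3.72)^0.62 = 1240 K; P₂ = P₁(V₁/V₂)^n = 2010 kPa.
W = (P₁V₁−P₂V₂)/(n−1) = (240×11.4−2010×3.07)/0.62 = -5550 J.
ΔU = nCvΔT = 0.601×23.8×(1240−548) = 9830 J.
Q = ΔU + W = 4280 J.
State after step 1: P = 2010 kPa, V = 3.07 L, T = 1240 K.
Step 2 — Adiabatic: T₂/T₁ = (P₂/P₁)^((γ−1)/γ) ⇒ T₂ = 1240×(7.10)^0.259 = 2060 K; V₂ = 0.718 L.
ΔU = nCvΔT = 0.601×23.8×(2060−1240) = 11700 J.
Q = 0 for an adiabatic process, so W = −ΔU = -11700 J.
Net over both steps: W = -17200 J, Q = 4280 J, ΔU = 21500 J.

-17200 J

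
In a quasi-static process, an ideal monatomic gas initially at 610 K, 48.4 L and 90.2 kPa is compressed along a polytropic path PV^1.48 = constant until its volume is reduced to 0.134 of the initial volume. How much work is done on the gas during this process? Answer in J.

14800 J

n = P₁V₁/(RT₁) = 90.2×48.4/(8.314×610) = 0.861 mol.
Polytropic n=1.48: T₂ = T₁(V₁/V₂)^(n−1) = 610×(7.46)^0.48 = 1600 K; P₂ = P₁(V₁/V₂)^n = 1770 kPa.
W = (P₁V₁−P₂V₂)/(n−1) = (90.2×48.4−1770×6.49)/0.48 = -14800 J.
Work done on the gas = −W_by = 14800 J.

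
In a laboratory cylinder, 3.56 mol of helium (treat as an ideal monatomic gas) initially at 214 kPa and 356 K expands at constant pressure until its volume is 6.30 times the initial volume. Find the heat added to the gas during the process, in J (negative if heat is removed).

V₁ = nRT₁/P₁ = 3.56×8.314×356/214 = 49.2 L.
Isobaric: P stays 214 kPa; V/T = const ⇒ T₂ = 2240 K, V₂ = 310 L.
W = PΔV = 214×(310−49.2) kPa·L = 55800 J.
ΔU = nCvΔT = 3.56×12.5×(2240−356) = 83800 J.
Q = ΔU + W = nCpΔT = 140000 J.

140000 J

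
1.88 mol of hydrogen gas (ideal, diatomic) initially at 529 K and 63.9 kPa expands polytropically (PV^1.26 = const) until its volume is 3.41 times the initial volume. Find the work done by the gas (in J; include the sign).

8680 J

V₁ = nRT₁/P₁ = 1.88×8.314×529/63.9 = 129 L.
Polytropic n=1.26: T₂ = T₁(V₁/V₂)^(n−1) = 529×(0.293)^0.26 = 385 K; P₂ = P₁(V₁/V₂)^n = 13.6 kPa.
W = (P₁V₁−P₂V₂)/(n−1) = (63.9×129−13.6×441)/0.26 = 8680 J.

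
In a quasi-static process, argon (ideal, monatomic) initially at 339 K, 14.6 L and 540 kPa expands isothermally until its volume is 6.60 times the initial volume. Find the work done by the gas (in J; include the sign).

14900 J

n = P₁V₁/(RT₁) = 540×14.6/(8.314×339) = 2.80 mol.
Isothermal: T stays 339 K; PV = const ⇒ V₂ = 96.4 L, P₂ = 81.8 kPa.
W = nRT ln(V₂/V₁) = 2.80×8.314×339×ln(6.60) = 14900 J.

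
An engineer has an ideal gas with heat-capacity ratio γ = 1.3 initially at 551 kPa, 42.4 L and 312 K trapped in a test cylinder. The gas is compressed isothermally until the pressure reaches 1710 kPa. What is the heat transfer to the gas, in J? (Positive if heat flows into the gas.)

-26500 J

n = P₁V₁/(RT₁) = 551×42.4/(8.314×312) = 9.01 mol.
Isothermal: T stays 312 K; PV = const ⇒ V₂ = 13.7 L, P₂ = 1710 kPa.
ΔU = 0 (ideal gas, T constant).
W = nRT ln(V₂/V₁) = 9.01×8.314×312×ln(0.322) = -26500 J.
Q = ΔU + W = -26500 J.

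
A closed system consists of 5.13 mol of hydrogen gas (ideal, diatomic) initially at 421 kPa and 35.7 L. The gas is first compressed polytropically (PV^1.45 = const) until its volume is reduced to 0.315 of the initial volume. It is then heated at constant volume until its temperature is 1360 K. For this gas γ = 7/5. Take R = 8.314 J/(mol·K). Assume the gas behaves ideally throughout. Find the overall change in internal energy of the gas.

T₁ = P₁V₁/(nR) = 421×35.7/(5.13×8.314) = 352 K.
Step 1 — Polytropic n=1.45: T₂ = T₁(V₁/V₂)^(n−1) = 352×(3.17)^0.45 = 593 K; P₂ = P₁(V₁/V₂)^n = 2250 kPa.
W = (P₁V₁−P₂V₂)/(n−1) = (421×35.7−2250×11.2)/0.45 = -22800 J.
ΔU = nCvΔT = 5.13×20.8×(593−352) = 25600 J.
Q = ΔU + W = 2850 J.
State after step 1: P = 2250 kPa, V = 11.2 L, T = 593 K.
Step 2 — Isochoric: V stays 11.2 L; P/T = const ⇒ T₂ = 1360 K, P₂ = 5160 kPa.
W = 0 (no volume change).
ΔU = nCvΔT = 5.13×20.8×(1360−593) = 81800 J.
Q = ΔU = 81800 J.
Net over both steps: W = -22800 J, Q = 84700 J, ΔU = 107000 J.

107000 J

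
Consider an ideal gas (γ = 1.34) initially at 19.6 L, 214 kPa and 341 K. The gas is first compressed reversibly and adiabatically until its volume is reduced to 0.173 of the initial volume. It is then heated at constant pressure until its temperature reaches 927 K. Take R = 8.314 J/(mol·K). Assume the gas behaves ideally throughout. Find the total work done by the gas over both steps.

n = P₁V₁/(RT₁) = 214×19.6/(8.314×341) = 1.48 mol.
Step 1 — Adiabatic: TV^(γ−1) = const ⇒ T₂ = 341×(5.78)^0.340 = 619 K; PV^γ = const ⇒ P₂ = 2250 kPa.
ΔU = nCvΔT = 1.48×24.5×(619−341) = 10100 J.
Q = 0 for an adiabatic process, so W = −ΔU = -10100 J.
State after step 1: P = 2250 kPa, V = 3.39 L, T = 619 K.
Step 2 — Isobaric: P stays 2250 kPa; V/T = const ⇒ T₂ = 927 K, V₂ = 5.08 L.
W = PΔV = 2250×(5.08−3.39) kPa·L = 3790 J.
ΔU = nCvΔT = 1.48×24.5×(927−619) = 11100 J.
Q = ΔU + W = nCpΔT = 14900 J.
Net over both steps: W = -6280 J, Q = 14900 J, ΔU = 21200 J.

-6280 J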